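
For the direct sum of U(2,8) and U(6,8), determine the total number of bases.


Bases of a direct sum M1 + M2: |B| = |B(M1)| * |B(M2)|.
|B(U(2,8))| = C(8,2) = 28.
|B(U(6,8))| = C(8,6) = 28.
Total bases = 28 * 28 = 784.

784


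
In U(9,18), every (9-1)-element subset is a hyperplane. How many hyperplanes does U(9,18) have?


Hyperplanes of U(9,18) are flats of rank 8.
In a uniform matroid, these are exactly the (8)-element subsets.
Count = (18 choose 8) = 43758.

43758


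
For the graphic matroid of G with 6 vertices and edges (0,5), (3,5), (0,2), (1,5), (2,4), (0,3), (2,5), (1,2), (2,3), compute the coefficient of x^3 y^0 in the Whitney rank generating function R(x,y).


R(x,y) = sum over A in 2^E of x^(r(E)-r(A)) * y^(|A|-r(A)).
G has 6 vertices, 9 edges. r(E) = 5.
Enumerate all 2^9 = 512 subsets.
Count subsets with r(E)-r(A)=3 and |A|-r(A)=0: 36.

36


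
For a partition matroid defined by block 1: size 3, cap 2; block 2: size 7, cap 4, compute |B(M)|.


A basis picks exactly ci elements from block i.
Number of bases = product of C(|Si|, ci).
= C(3,2) * C(7,4)
= 3 * 35
= 105.

105


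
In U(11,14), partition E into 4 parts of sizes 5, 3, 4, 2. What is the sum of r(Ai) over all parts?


r(Ai) = min(|Ai|, 11) for each part.
Sum = min(5,11) + min(3,11) + min(4,11) + min(2,11)
    = 5 + 3 + 4 + 2
    = 14.

14


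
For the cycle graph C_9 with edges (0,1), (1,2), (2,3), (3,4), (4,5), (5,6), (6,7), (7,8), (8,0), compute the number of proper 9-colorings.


P(C_9, k) = (k-1)^9 + (-1)^9*(k-1).
P(9) = (8)^9 - 8
= 134217728 - 8 = 134217720.

134217720


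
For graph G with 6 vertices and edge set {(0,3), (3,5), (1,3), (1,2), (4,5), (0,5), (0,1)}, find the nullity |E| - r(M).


Cycle rank (nullity) = |E| - r(M) = |E| - (|V| - c).
|E| = 7, |V| = 6, c = 1.
Nullity = 7 - (6 - 1) = 7 - 5 = 2.

2


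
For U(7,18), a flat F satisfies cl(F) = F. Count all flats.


Flats of U(7,18): every subset of size < 7 is a flat, plus E itself.
Count = (18 choose 0) + (18 choose 1) + (18 choose 2) + (18 choose 3) + (18 choose 4) + (18 choose 5) + (18 choose 6) + 1
     = 1 + 18 + 153 + 816 + 3060 + 8568 + 18564 + 1
     = 31181.

31181


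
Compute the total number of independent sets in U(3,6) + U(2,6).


For a direct sum, |I(M1+M2)| = |I(M1)| * |I(M2)|.
|I(U(3,6))| = sum C(6,k) for k=0..3 = 42.
|I(U(2,6))| = sum C(6,k) for k=0..2 = 22.
Total = 42 * 22 = 924.

924


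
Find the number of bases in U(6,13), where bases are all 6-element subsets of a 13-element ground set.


Bases of U(6,13) are all 6-element subsets of the 13-element ground set.
Number of bases = C(13,6).
C(13,6) = 13! / (6! * 7!) = 1716.

1716


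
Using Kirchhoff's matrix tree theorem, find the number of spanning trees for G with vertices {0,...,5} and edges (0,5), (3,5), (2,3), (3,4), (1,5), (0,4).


By Kirchhoff's matrix tree theorem, the number of spanning trees equals
the determinant of any cofactor of the Laplacian matrix L.
G has 6 vertices and 6 edges.
Computing the (5 x 5) cofactor determinant gives 4.

4


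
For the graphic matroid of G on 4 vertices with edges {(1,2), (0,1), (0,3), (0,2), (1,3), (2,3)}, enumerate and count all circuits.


A circuit in a graphic matroid = edge set of a simple cycle.
G has 4 vertices and 6 edges.
Enumerating all minimal edge subsets forming cycles...
Total circuits found: 7.

7


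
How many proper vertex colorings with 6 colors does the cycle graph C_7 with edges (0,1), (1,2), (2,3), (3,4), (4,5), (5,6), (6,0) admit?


P(C_7, k) = (k-1)^7 + (-1)^7*(k-1).
P(6) = (5)^7 - 5
= 78125 - 5 = 78120.

78120


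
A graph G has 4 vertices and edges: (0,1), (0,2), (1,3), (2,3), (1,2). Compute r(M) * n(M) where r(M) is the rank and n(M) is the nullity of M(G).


r(M) = |V| - c = 4 - 1 = 3.
nullity = |E| - r(M) = 5 - 3 = 2.
Product = 3 * 2 = 6.

6


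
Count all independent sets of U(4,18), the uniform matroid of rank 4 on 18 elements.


Independent sets of U(4,18) are all subsets of size <= 4.
Count = (18 choose 0) + (18 choose 1) + (18 choose 2) + (18 choose 3) + (18 choose 4)
     = 1 + 18 + 153 + 816 + 3060
     = 4048.

4048


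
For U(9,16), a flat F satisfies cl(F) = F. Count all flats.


Flats of U(9,16): every subset of size < 9 is a flat, plus E itself.
Count = C(16,0) + C(16,1) + C(16,2) + C(16,3) + C(16,4) + C(16,5) + C(16,6) + C(16,7) + C(16,8) + 1
     = 1 + 16 + 120 + 560 + 1820 + 4368 + 8008 + 11440 + 12870 + 1
     = 39204.

39204


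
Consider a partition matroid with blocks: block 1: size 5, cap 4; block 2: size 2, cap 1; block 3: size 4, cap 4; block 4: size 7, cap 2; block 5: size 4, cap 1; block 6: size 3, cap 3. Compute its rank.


Rank of a partition matroid = sum of min(|Si|, ci) for each block.
= min(5,4) + min(2,1) + min(4,4) + min(7,2) + min(4,1) + min(3,3)
= 4 + 1 + 4 + 2 + 1 + 3
= 15.

15


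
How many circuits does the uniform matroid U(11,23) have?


In U(11,23), circuits are the (12)-element subsets.
Any set of 12 elements is dependent, and removing any one element gives
an independent set of size 11, so it is a minimal dependent set.
Number of circuits = C(23,12) = 1352078.

1352078


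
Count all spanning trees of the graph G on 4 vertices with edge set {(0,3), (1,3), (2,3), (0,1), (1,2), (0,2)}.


By Kirchhoff's matrix tree theorem, the number of spanning trees equals
the determinant of any cofactor of the Laplacian matrix L.
G has 4 vertices and 6 edges.
Computing the (3 x 3) cofactor determinant gives 16.

16


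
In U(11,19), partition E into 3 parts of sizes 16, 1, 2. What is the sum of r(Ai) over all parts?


r(Ai) = min(|Ai|, 11) for each part.
Sum = min(16,11) + min(1,11) + min(2,11)
    = 11 + 1 + 2
    = 14.

14


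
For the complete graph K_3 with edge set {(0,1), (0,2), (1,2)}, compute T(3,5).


T(K_3; x,y) = x^2 + x + y.
T(3,5) = 9 + 3 + 5 = 17.

17


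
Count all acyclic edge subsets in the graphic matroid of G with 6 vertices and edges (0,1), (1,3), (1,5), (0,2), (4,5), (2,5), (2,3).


An independent set in a graphic matroid is an acyclic edge subset.
G has 6 vertices and 7 edges.
Enumerate all 2^7 = 128 subsets, checking for acyclicity.
Total independent sets = 108.

108


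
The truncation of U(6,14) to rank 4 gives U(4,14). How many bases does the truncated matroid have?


Truncating U(6,14) to rank 4 gives U(4,14).
Bases of U(4,14) are all 4-element subsets of 14 elements.
Number of bases = (14 choose 4) = 1001.

1001


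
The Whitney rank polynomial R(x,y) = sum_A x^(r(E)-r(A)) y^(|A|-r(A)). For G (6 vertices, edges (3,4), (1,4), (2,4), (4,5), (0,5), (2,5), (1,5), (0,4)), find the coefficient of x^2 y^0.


R(x,y) = sum over A in 2^E of x^(r(E)-r(A)) * y^(|A|-r(A)).
G has 6 vertices, 8 edges. r(E) = 5.
Enumerate all 2^8 = 256 subsets.
Count subsets with r(E)-r(A)=2 and |A|-r(A)=0: 53.

53


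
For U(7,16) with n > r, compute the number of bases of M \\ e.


Deleting e from U(7,16) gives U(7,15) since n > r.
Bases of U(7,15) = (15 choose 7) = 6435.

6435


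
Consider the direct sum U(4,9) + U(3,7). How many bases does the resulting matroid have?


Bases of a direct sum M1 + M2: |B| = |B(M1)| * |B(M2)|.
|B(U(4,9))| = C(9,4) = 126.
|B(U(3,7))| = C(7,3) = 35.
Total bases = 126 * 35 = 4410.

4410


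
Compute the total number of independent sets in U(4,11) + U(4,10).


For a direct sum, |I(M1+M2)| = |I(M1)| * |I(M2)|.
|I(U(4,11))| = sum C(11,k) for k=0..4 = 562.
|I(U(4,10))| = sum C(10,k) for k=0..4 = 386.
Total = 562 * 386 = 216932.

216932


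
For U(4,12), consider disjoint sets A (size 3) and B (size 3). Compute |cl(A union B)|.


|A union B| = 3 + 3 = 6 (disjoint).
In U(4,12), cl(S) = S if |S| < 4, else cl(S) = E.
Since 6 >= 4, cl(A union B) = E.
|cl(A union B)| = 12.

12


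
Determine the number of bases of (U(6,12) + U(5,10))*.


(M1+M2)* = M1* + M2*.
M1* = U(6,12), bases: C(12,6) = 924.
M2* = U(5,10), bases: C(10,5) = 252.
|B(M*)| = 924 * 252 = 232848.

232848


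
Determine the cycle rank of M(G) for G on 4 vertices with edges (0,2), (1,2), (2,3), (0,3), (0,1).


Cycle rank (nullity) = |E| - r(M) = |E| - (|V| - c).
|E| = 5, |V| = 4, c = 1.
Nullity = 5 - (4 - 1) = 5 - 3 = 2.

2


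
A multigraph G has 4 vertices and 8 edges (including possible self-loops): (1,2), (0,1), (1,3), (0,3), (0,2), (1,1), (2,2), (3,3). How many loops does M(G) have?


In a graphic matroid, a loop is a self-loop edge (u,u) with rank 0.
Examining all 8 edges for self-loops...
Self-loops found: (1,1), (2,2), (3,3)
Number of loops = 3.

3


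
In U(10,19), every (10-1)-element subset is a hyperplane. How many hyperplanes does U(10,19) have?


Hyperplanes of U(10,19) are flats of rank 9.
In a uniform matroid, these are exactly the (9)-element subsets.
Count = C(19,9) = 19! / (9! * 10!) = 92378.

92378


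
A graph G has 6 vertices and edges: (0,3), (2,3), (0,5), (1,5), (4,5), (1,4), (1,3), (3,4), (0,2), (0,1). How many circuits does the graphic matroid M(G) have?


A circuit in a graphic matroid = edge set of a simple cycle.
G has 6 vertices and 10 edges.
Enumerating all minimal edge subsets forming cycles...
Total circuits found: 21.

21


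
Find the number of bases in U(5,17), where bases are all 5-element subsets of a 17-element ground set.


Bases of U(5,17) are all 5-element subsets of the 17-element ground set.
Number of bases = C(17,5).
C(17,5) = 17! / (5! * 12!) = 6188.

6188


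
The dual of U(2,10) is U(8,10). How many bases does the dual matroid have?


The dual of U(r,n) is U(n-r, n) = U(8,10).
Bases of U(8,10) are all (8)-element subsets.
|B(M*)| = C(10,8) = 45.

45


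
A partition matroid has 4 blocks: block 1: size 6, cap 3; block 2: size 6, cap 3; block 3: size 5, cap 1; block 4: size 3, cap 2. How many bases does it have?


A basis picks exactly ci elements from block i.
Number of bases = product of C(|Si|, ci).
= C(6,3) * C(6,3) * C(5,1) * C(3,2)
= 20 * 20 * 5 * 3
= 6000.

6000


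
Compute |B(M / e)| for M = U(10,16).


Contracting e from U(10,16) gives U(9,15).
Bases of U(9,15) = C(15,9) = 15! / (9! * 6!) = 5005.

5005


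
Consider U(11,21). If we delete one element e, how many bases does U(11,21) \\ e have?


Deleting e from U(11,21) gives U(11,20) since n > r.
Bases of U(11,20) = C(20,11) = 167960.

167960


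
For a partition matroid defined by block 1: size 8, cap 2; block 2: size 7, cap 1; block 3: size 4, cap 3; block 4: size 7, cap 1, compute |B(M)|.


A basis picks exactly ci elements from block i.
Number of bases = product of C(|Si|, ci).
= C(8,2) * C(7,1) * C(4,3) * C(7,1)
= 28 * 7 * 4 * 7
= 5488.

5488


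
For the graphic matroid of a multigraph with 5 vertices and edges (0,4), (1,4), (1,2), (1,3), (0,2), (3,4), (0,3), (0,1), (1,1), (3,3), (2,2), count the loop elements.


In a graphic matroid, a loop is a self-loop edge (u,u) with rank 0.
Examining all 11 edges for self-loops...
Self-loops found: (1,1), (3,3), (2,2)
Number of loops = 3.

3


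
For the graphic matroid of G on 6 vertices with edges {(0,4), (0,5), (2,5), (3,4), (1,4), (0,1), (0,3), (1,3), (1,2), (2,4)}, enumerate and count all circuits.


A circuit in a graphic matroid = edge set of a simple cycle.
G has 6 vertices and 10 edges.
Enumerating all minimal edge subsets forming cycles...
Total circuits found: 22.

22


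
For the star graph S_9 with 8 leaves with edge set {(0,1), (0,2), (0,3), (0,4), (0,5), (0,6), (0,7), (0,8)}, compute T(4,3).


A star on 9 vertices is a tree with 8 edges.
T(x,y) = x^(8) for any tree.
T(4,3) = 4^8 = 65536.

65536


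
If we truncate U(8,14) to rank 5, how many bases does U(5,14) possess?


Truncating U(8,14) to rank 5 gives U(5,14).
Bases of U(5,14) are all 5-element subsets of 14 elements.
Number of bases = (14 choose 5) = 2002.

2002


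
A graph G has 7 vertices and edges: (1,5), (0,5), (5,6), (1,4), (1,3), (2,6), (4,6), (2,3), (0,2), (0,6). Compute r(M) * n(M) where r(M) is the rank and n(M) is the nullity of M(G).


r(M) = |V| - c = 7 - 1 = 6.
nullity = |E| - r(M) = 10 - 6 = 4.
Product = 6 * 4 = 24.

24


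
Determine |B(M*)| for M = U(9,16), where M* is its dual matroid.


The dual of U(r,n) is U(n-r, n) = U(7,16).
Bases of U(7,16) are all (7)-element subsets.
|B(M*)| = (16 choose 7) = 11440.

11440


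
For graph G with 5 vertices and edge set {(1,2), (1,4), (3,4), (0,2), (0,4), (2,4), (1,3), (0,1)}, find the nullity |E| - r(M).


Cycle rank (nullity) = |E| - r(M) = |E| - (|V| - c).
|E| = 8, |V| = 5, c = 1.
Nullity = 8 - (5 - 1) = 8 - 4 = 4.

4


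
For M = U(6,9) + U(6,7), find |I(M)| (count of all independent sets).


For a direct sum, |I(M1+M2)| = |I(M1)| * |I(M2)|.
|I(U(6,9))| = sum C(9,k) for k=0..6 = 466.
|I(U(6,7))| = sum C(7,k) for k=0..6 = 127.
Total = 466 * 127 = 59182.

59182


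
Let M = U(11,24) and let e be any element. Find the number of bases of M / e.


Contracting e from U(11,24) gives U(10,23).
Bases of U(10,23) = (23 choose 10) = 1144066.

1144066


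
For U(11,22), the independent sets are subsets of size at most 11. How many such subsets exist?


Independent sets of U(11,22) are all subsets of size <= 11.
Count = (22 choose 0) + (22 choose 1) + (22 choose 2) + (22 choose 3) + (22 choose 4) + (22 choose 5) + (22 choose 6) + (22 choose 7) + (22 choose 8) + (22 choose 9) + (22 choose 10) + (22 choose 11)
     = 1 + 22 + 231 + 1540 + 7315 + 26334 + 74613 + 170544 + 319770 + 497420 + 646646 + 705432
     = 2449868.

2449868


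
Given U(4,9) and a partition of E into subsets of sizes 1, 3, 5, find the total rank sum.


r(Ai) = min(|Ai|, 4) for each part.
Sum = min(1,4) + min(3,4) + min(5,4)
    = 1 + 3 + 4
    = 8.

8


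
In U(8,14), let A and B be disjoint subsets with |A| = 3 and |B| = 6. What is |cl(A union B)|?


|A union B| = 3 + 6 = 9 (disjoint).
In U(8,14), cl(S) = S if |S| < 8, else cl(S) = E.
Since 9 >= 8, cl(A union B) = E.
|cl(A union B)| = 14.

14


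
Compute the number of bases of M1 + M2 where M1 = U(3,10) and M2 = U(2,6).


Bases of a direct sum M1 + M2: |B| = |B(M1)| * |B(M2)|.
|B(U(3,10))| = C(10,3) = 120.
|B(U(2,6))| = C(6,2) = 15.
Total bases = 120 * 15 = 1800.

1800


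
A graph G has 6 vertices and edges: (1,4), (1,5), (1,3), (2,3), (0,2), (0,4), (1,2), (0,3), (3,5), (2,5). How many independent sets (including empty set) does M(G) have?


An independent set in a graphic matroid is an acyclic edge subset.
G has 6 vertices and 10 edges.
Enumerate all 2^10 = 1024 subsets, checking for acyclicity.
Total independent sets = 454.

454


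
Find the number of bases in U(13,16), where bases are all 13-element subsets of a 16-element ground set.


Bases of U(13,16) are all 13-element subsets of the 16-element ground set.
Number of bases = C(16,13).
C(16,13) = 560.

560


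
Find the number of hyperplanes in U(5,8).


Hyperplanes of U(5,8) are flats of rank 4.
In a uniform matroid, these are exactly the (4)-element subsets.
Count = (8 choose 4) = 70.

70


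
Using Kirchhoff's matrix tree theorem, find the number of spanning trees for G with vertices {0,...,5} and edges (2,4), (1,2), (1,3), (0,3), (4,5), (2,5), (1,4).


By Kirchhoff's matrix tree theorem, the number of spanning trees equals
the determinant of any cofactor of the Laplacian matrix L.
G has 6 vertices and 7 edges.
Computing the (5 x 5) cofactor determinant gives 8.

8


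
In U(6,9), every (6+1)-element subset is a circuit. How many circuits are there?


In U(6,9), circuits are the (7)-element subsets.
Any set of 7 elements is dependent, and removing any one element gives
an independent set of size 6, so it is a minimal dependent set.
Number of circuits = C(9,7) = 36.

36


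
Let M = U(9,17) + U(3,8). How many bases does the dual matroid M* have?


(M1+M2)* = M1* + M2*.
M1* = U(8,17), bases: C(17,8) = 24310.
M2* = U(5,8), bases: C(8,5) = 56.
|B(M*)| = 24310 * 56 = 1361360.

1361360


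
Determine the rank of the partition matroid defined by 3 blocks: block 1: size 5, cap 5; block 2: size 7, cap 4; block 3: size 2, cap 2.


Rank of a partition matroid = sum of min(|Si|, ci) for each block.
= min(5,5) + min(7,4) + min(2,2)
= 5 + 4 + 2
= 11.

11


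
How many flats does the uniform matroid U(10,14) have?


Flats of U(10,14): every subset of size < 10 is a flat, plus E itself.
Count = (14 choose 0) + (14 choose 1) + (14 choose 2) + (14 choose 3) + (14 choose 4) + (14 choose 5) + (14 choose 6) + (14 choose 7) + (14 choose 8) + (14 choose 9) + 1
     = 1 + 14 + 91 + 364 + 1001 + 2002 + 3003 + 3432 + 3003 + 2002 + 1
     = 14914.

14914


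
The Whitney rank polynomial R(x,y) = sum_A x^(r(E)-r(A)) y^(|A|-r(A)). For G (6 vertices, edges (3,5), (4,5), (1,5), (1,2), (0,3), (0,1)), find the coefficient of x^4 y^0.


R(x,y) = sum over A in 2^E of x^(r(E)-r(A)) * y^(|A|-r(A)).
G has 6 vertices, 6 edges. r(E) = 5.
Enumerate all 2^6 = 64 subsets.
Count subsets with r(E)-r(A)=4 and |A|-r(A)=0: 6.

6


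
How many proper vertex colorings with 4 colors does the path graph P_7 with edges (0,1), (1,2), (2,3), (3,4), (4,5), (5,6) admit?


P(P_7, k) = k * (k-1)^(6).
P(4) = 4 * 3^6 = 4 * 729 = 2916.

2916


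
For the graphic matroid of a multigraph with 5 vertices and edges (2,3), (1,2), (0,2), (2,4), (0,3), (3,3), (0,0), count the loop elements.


In a graphic matroid, a loop is a self-loop edge (u,u) with rank 0.
Examining all 7 edges for self-loops...
Self-loops found: (3,3), (0,0)
Number of loops = 2.

2


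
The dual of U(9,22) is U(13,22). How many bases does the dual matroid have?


The dual of U(r,n) is U(n-r, n) = U(13,22).
Bases of U(13,22) are all (13)-element subsets.
|B(M*)| = C(22,13) = 497420.

497420


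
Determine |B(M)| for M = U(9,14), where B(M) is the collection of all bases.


Bases of U(9,14) are all 9-element subsets of the 14-element ground set.
Number of bases = C(14,9).
(14 choose 9) = 2002.

2002


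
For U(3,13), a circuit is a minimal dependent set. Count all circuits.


In U(3,13), circuits are the (4)-element subsets.
Any set of 4 elements is dependent, and removing any one element gives
an independent set of size 3, so it is a minimal dependent set.
Number of circuits = C(13,4) = 13! / (4! * 9!) = 715.

715


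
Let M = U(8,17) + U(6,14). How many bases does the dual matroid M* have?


(M1+M2)* = M1* + M2*.
M1* = U(9,17), bases: C(17,9) = 24310.
M2* = U(8,14), bases: C(14,8) = 3003.
|B(M*)| = 24310 * 3003 = 73002930.

73002930


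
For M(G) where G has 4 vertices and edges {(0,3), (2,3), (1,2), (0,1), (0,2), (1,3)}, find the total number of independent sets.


An independent set in a graphic matroid is an acyclic edge subset.
G has 4 vertices and 6 edges.
Enumerate all 2^6 = 64 subsets, checking for acyclicity.
Total independent sets = 38.

38


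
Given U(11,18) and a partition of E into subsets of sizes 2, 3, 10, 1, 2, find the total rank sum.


r(Ai) = min(|Ai|, 11) for each part.
Sum = min(2,11) + min(3,11) + min(10,11) + min(1,11) + min(2,11)
    = 2 + 3 + 10 + 1 + 2
    = 18.

18


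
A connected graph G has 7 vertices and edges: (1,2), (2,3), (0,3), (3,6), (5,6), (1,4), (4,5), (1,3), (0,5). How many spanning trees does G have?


By Kirchhoff's matrix tree theorem, the number of spanning trees equals
the determinant of any cofactor of the Laplacian matrix L.
G has 7 vertices and 9 edges.
Computing the (6 x 6) cofactor determinant gives 44.

44


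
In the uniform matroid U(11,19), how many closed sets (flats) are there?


Flats of U(11,19): every subset of size < 11 is a flat, plus E itself.
Count = C(19,0) + C(19,1) + C(19,2) + C(19,3) + C(19,4) + C(19,5) + C(19,6) + C(19,7) + C(19,8) + C(19,9) + C(19,10) + 1
     = 1 + 19 + 171 + 969 + 3876 + 11628 + 27132 + 50388 + 75582 + 92378 + 92378 + 1
     = 354523.

354523


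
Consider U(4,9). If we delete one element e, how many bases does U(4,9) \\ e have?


Deleting e from U(4,9) gives U(4,8) since n > r.
Bases of U(4,8) = C(8,4) = 8! / (4! * 4!) = 70.

70


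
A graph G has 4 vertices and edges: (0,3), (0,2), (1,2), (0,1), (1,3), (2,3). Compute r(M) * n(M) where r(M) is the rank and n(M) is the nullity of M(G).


r(M) = |V| - c = 4 - 1 = 3.
nullity = |E| - r(M) = 6 - 3 = 3.
Product = 3 * 3 = 9.

9


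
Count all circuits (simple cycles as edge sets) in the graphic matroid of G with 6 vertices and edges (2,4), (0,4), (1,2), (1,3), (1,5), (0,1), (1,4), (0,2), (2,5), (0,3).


A circuit in a graphic matroid = edge set of a simple cycle.
G has 6 vertices and 10 edges.
Enumerating all minimal edge subsets forming cycles...
Total circuits found: 19.

19


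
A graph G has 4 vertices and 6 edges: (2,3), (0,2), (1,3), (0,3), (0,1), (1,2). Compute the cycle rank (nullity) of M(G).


Cycle rank (nullity) = |E| - r(M) = |E| - (|V| - c).
|E| = 6, |V| = 4, c = 1.
Nullity = 6 - (4 - 1) = 6 - 3 = 3.

3


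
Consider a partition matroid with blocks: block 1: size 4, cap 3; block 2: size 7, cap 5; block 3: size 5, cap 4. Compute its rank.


Rank of a partition matroid = sum of min(|Si|, ci) for each block.
= min(4,3) + min(7,5) + min(5,4)
= 3 + 5 + 4
= 12.

12


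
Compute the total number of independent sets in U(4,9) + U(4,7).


For a direct sum, |I(M1+M2)| = |I(M1)| * |I(M2)|.
|I(U(4,9))| = sum C(9,k) for k=0..4 = 256.
|I(U(4,7))| = sum C(7,k) for k=0..4 = 99.
Total = 256 * 99 = 25344.

25344


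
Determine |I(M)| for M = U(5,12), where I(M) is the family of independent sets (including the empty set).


Independent sets of U(5,12) are all subsets of size <= 5.
Count = C(12,0) + C(12,1) + C(12,2) + C(12,3) + C(12,4) + C(12,5)
     = 1 + 12 + 66 + 220 + 495 + 792
     = 1586.

1586


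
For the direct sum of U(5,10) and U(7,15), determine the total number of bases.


Bases of a direct sum M1 + M2: |B| = |B(M1)| * |B(M2)|.
|B(U(5,10))| = C(10,5) = 252.
|B(U(7,15))| = C(15,7) = 6435.
Total bases = 252 * 6435 = 1621620.

1621620


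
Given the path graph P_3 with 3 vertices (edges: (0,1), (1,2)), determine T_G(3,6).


A path on 3 vertices is a tree with 2 edges.
T(x,y) = x^(2) for any tree.
T(3,6) = 3^2 = 9.

9


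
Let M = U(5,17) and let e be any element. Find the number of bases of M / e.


Contracting e from U(5,17) gives U(4,16).
Bases of U(4,16) = C(16,4) = (16 * 15 * 14 * 13) / (1 * 2 * 3 * 4) = 1820.

1820


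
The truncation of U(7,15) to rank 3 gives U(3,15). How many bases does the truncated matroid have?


Truncating U(7,15) to rank 3 gives U(3,15).
Bases of U(3,15) are all 3-element subsets of 15 elements.
Number of bases = (15 choose 3) = 455.

455


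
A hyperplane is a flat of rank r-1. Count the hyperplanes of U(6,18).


Hyperplanes of U(6,18) are flats of rank 5.
In a uniform matroid, these are exactly the (5)-element subsets.
Count = C(18,5) = 18! / (5! * 13!) = 8568.

8568


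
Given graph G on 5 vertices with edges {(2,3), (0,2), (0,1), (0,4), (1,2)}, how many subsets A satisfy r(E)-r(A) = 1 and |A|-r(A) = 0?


R(x,y) = sum over A in 2^E of x^(r(E)-r(A)) * y^(|A|-r(A)).
G has 5 vertices, 5 edges. r(E) = 4.
Enumerate all 2^5 = 32 subsets.
Count subsets with r(E)-r(A)=1 and |A|-r(A)=0: 9.

9


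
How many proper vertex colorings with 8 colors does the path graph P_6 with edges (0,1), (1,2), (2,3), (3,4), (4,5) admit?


P(P_6, k) = k * (k-1)^(5).
P(8) = 8 * 7^5 = 8 * 16807 = 134456.

134456


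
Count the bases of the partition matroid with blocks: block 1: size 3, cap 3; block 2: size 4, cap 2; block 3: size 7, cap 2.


A basis picks exactly ci elements from block i.
Number of bases = product of C(|Si|, ci).
= C(3,3) * C(4,2) * C(7,2)
= 1 * 6 * 21
= 126.

126


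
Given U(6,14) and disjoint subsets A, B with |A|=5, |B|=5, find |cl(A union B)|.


|A union B| = 5 + 5 = 10 (disjoint).
In U(6,14), cl(S) = S if |S| < 6, else cl(S) = E.
Since 10 >= 6, cl(A union B) = E.
|cl(A union B)| = 14.

14


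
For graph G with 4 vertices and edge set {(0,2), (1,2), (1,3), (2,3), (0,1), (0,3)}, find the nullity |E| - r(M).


Cycle rank (nullity) = |E| - r(M) = |E| - (|V| - c).
|E| = 6, |V| = 4, c = 1.
Nullity = 6 - (4 - 1) = 6 - 3 = 3.

3


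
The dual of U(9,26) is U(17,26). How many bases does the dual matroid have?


The dual of U(r,n) is U(n-r, n) = U(17,26).
Bases of U(17,26) are all (17)-element subsets.
|B(M*)| = (26 choose 17) = 3124550.

3124550


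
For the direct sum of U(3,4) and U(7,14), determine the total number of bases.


Bases of a direct sum M1 + M2: |B| = |B(M1)| * |B(M2)|.
|B(U(3,4))| = C(4,3) = 4.
|B(U(7,14))| = C(14,7) = 3432.
Total bases = 4 * 3432 = 13728.

13728


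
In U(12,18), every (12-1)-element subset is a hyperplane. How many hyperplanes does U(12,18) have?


Hyperplanes of U(12,18) are flats of rank 11.
In a uniform matroid, these are exactly the (11)-element subsets.
Count = C(18,11) = 18! / (11! * 7!) = 31824.

31824


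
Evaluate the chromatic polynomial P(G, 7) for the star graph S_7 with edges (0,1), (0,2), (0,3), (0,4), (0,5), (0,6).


P(tree, k) = k * (k-1)^(6) for any tree on 7 vertices.
P(7) = 7 * 6^6 = 7 * 46656 = 326592.

326592


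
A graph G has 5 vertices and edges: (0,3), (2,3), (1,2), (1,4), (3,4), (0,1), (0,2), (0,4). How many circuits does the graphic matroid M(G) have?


A circuit in a graphic matroid = edge set of a simple cycle.
G has 5 vertices and 8 edges.
Enumerating all minimal edge subsets forming cycles...
Total circuits found: 13.

13


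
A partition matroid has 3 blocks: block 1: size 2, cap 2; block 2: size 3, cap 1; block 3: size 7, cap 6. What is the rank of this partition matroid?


Rank of a partition matroid = sum of min(|Si|, ci) for each block.
= min(2,2) + min(3,1) + min(7,6)
= 2 + 1 + 6
= 9.

9


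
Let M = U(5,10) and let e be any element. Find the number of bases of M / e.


Contracting e from U(5,10) gives U(4,9).
Bases of U(4,9) = C(9,4) = 9! / (4! * 5!) = 126.

126


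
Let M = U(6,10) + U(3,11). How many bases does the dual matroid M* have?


(M1+M2)* = M1* + M2*.
M1* = U(4,10), bases: C(10,4) = 210.
M2* = U(8,11), bases: C(11,8) = 165.
|B(M*)| = 210 * 165 = 34650.

34650


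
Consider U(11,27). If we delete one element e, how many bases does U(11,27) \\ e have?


Deleting e from U(11,27) gives U(11,26) since n > r.
Bases of U(11,26) = C(26,11) = 26! / (11! * 15!) = 7726160.

7726160


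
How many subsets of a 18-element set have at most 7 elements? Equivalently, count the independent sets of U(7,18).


Independent sets of U(7,18) are all subsets of size <= 7.
Count = C(18,0) + C(18,1) + C(18,2) + C(18,3) + C(18,4) + C(18,5) + C(18,6) + C(18,7)
     = 1 + 18 + 153 + 816 + 3060 + 8568 + 18564 + 31824
     = 63004.

63004


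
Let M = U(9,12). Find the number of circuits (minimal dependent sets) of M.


In U(9,12), circuits are the (10)-element subsets.
Any set of 10 elements is dependent, and removing any one element gives
an independent set of size 9, so it is a minimal dependent set.
Number of circuits = C(12,10) = 66.

66


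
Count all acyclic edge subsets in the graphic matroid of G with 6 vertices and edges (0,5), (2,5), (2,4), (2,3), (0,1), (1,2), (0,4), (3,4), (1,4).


An independent set in a graphic matroid is an acyclic edge subset.
G has 6 vertices and 9 edges.
Enumerate all 2^9 = 512 subsets, checking for acyclicity.
Total independent sets = 292.

292


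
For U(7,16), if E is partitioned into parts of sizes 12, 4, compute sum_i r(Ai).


r(Ai) = min(|Ai|, 7) for each part.
Sum = min(12,7) + min(4,7)
    = 7 + 4
    = 11.

11


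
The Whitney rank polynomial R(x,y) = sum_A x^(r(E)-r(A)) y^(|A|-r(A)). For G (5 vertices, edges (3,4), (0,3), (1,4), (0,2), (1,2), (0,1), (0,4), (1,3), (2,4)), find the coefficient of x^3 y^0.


R(x,y) = sum over A in 2^E of x^(r(E)-r(A)) * y^(|A|-r(A)).
G has 5 vertices, 9 edges. r(E) = 4.
Enumerate all 2^9 = 512 subsets.
Count subsets with r(E)-r(A)=3 and |A|-r(A)=0: 9.

9


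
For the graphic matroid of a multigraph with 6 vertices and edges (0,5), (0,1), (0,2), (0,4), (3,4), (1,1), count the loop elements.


In a graphic matroid, a loop is a self-loop edge (u,u) with rank 0.
Examining all 6 edges for self-loops...
Self-loops found: (1,1)
Number of loops = 1.

1


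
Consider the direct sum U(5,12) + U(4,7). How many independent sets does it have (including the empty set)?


For a direct sum, |I(M1+M2)| = |I(M1)| * |I(M2)|.
|I(U(5,12))| = sum C(12,k) for k=0..5 = 1586.
|I(U(4,7))| = sum C(7,k) for k=0..4 = 99.
Total = 1586 * 99 = 157014.

157014


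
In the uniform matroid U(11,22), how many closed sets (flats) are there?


Flats of U(11,22): every subset of size < 11 is a flat, plus E itself.
Count = (22 choose 0) + (22 choose 1) + (22 choose 2) + (22 choose 3) + (22 choose 4) + (22 choose 5) + (22 choose 6) + (22 choose 7) + (22 choose 8) + (22 choose 9) + (22 choose 10) + 1
     = 1 + 22 + 231 + 1540 + 7315 + 26334 + 74613 + 170544 + 319770 + 497420 + 646646 + 1
     = 1744437.

1744437


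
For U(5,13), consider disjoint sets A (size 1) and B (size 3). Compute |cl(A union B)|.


|A union B| = 1 + 3 = 4 (disjoint).
In U(5,13), cl(S) = S if |S| < 5, else cl(S) = E.
Since 4 < 5, cl(A union B) = A union B.
|cl(A union B)| = 4.

4


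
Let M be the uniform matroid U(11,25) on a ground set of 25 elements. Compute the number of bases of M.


Bases of U(11,25) are all 11-element subsets of the 25-element ground set.
Number of bases = C(25,11).
C(25,11) = 4457400.

4457400


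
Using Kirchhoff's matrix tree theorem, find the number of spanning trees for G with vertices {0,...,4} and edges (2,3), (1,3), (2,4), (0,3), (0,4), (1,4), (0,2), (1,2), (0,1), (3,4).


By Kirchhoff's matrix tree theorem, the number of spanning trees equals
the determinant of any cofactor of the Laplacian matrix L.
G has 5 vertices and 10 edges.
Computing the (4 x 4) cofactor determinant gives 125.

125


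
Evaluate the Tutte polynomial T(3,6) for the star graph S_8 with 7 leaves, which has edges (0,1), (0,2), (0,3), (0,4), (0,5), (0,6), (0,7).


A star on 8 vertices is a tree with 7 edges.
T(x,y) = x^(7) for any tree.
T(3,6) = 3^7 = 2187.

2187


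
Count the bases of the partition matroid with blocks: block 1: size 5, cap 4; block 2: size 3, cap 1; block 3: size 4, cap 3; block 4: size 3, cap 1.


A basis picks exactly ci elements from block i.
Number of bases = product of C(|Si|, ci).
= C(5,4) * C(3,1) * C(4,3) * C(3,1)
= 5 * 3 * 4 * 3
= 180.

180


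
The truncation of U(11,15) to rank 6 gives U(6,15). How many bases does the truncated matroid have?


Truncating U(11,15) to rank 6 gives U(6,15).
Bases of U(6,15) are all 6-element subsets of 15 elements.
Number of bases = C(15,6) = 15! / (6! * 9!) = 5005.

5005


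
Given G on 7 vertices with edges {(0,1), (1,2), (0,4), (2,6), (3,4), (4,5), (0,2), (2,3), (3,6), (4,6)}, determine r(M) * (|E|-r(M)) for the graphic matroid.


r(M) = |V| - c = 7 - 1 = 6.
nullity = |E| - r(M) = 10 - 6 = 4.
Product = 6 * 4 = 24.

24


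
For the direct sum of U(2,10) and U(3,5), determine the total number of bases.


Bases of a direct sum M1 + M2: |B| = |B(M1)| * |B(M2)|.
|B(U(2,10))| = C(10,2) = 45.
|B(U(3,5))| = C(5,3) = 10.
Total bases = 45 * 10 = 450.

450


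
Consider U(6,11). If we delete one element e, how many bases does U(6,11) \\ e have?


Deleting e from U(6,11) gives U(6,10) since n > r.
Bases of U(6,10) = C(10,6) = 210.

210


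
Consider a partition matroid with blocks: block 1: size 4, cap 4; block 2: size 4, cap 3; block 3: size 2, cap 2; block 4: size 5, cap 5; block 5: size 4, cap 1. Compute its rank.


Rank of a partition matroid = sum of min(|Si|, ci) for each block.
= min(4,4) + min(4,3) + min(2,2) + min(5,5) + min(4,1)
= 4 + 3 + 2 + 5 + 1
= 15.

15


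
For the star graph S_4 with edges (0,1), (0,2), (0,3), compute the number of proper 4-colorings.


P(tree, k) = k * (k-1)^(3) for any tree on 4 vertices.
P(4) = 4 * 3^3 = 4 * 27 = 108.

108


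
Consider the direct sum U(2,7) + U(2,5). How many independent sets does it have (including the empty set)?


For a direct sum, |I(M1+M2)| = |I(M1)| * |I(M2)|.
|I(U(2,7))| = sum C(7,k) for k=0..2 = 29.
|I(U(2,5))| = sum C(5,k) for k=0..2 = 16.
Total = 29 * 16 = 464.

464


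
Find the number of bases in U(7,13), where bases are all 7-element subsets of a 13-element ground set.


Bases of U(7,13) are all 7-element subsets of the 13-element ground set.
Number of bases = C(13,7).
(13 choose 7) = 1716.

1716


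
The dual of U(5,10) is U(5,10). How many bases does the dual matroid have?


The dual of U(r,n) is U(n-r, n) = U(5,10).
Bases of U(5,10) are all (5)-element subsets.
|B(M*)| = C(10,5) = 252.

252


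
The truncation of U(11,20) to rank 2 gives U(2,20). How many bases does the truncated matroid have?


Truncating U(11,20) to rank 2 gives U(2,20).
Bases of U(2,20) are all 2-element subsets of 20 elements.
Number of bases = C(20,2) = (20 * 19) / (1 * 2) = 190.

190


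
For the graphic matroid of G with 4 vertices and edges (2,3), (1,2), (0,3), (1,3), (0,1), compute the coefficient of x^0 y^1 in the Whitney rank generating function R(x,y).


R(x,y) = sum over A in 2^E of x^(r(E)-r(A)) * y^(|A|-r(A)).
G has 4 vertices, 5 edges. r(E) = 3.
Enumerate all 2^5 = 32 subsets.
Count subsets with r(E)-r(A)=0 and |A|-r(A)=1: 5.

5


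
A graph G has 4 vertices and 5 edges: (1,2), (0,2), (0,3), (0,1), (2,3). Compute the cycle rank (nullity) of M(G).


Cycle rank (nullity) = |E| - r(M) = |E| - (|V| - c).
|E| = 5, |V| = 4, c = 1.
Nullity = 5 - (4 - 1) = 5 - 3 = 2.

2


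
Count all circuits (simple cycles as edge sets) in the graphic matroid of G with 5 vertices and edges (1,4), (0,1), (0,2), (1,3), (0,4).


A circuit in a graphic matroid = edge set of a simple cycle.
G has 5 vertices and 5 edges.
Enumerating all minimal edge subsets forming cycles...
Total circuits found: 1.

1


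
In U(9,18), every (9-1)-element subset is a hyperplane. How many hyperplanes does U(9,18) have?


Hyperplanes of U(9,18) are flats of rank 8.
In a uniform matroid, these are exactly the (8)-element subsets.
Count = (18 choose 8) = 43758.

43758


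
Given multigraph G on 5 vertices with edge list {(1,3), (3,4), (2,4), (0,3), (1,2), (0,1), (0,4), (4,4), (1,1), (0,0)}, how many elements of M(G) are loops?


In a graphic matroid, a loop is a self-loop edge (u,u) with rank 0.
Examining all 10 edges for self-loops...
Self-loops found: (4,4), (1,1), (0,0)
Number of loops = 3.

3


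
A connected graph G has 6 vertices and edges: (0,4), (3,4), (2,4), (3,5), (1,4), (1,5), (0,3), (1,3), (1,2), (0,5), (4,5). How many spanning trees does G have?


By Kirchhoff's matrix tree theorem, the number of spanning trees equals
the determinant of any cofactor of the Laplacian matrix L.
G has 6 vertices and 11 edges.
Computing the (5 x 5) cofactor determinant gives 185.

185


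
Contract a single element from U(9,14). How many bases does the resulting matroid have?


Contracting e from U(9,14) gives U(8,13).
Bases of U(8,13) = (13 choose 8) = 1287.

1287


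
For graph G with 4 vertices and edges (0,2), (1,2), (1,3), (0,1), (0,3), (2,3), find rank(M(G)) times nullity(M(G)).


r(M) = |V| - c = 4 - 1 = 3.
nullity = |E| - r(M) = 6 - 3 = 3.
Product = 3 * 3 = 9.

9


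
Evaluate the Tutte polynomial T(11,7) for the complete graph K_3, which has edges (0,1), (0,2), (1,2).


T(K_3; x,y) = x^2 + x + y.
T(11,7) = 121 + 11 + 7 = 139.

139


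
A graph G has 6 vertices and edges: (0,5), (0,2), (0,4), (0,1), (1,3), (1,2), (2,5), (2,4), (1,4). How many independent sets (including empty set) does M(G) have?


An independent set in a graphic matroid is an acyclic edge subset.
G has 6 vertices and 9 edges.
Enumerate all 2^9 = 512 subsets, checking for acyclicity.
Total independent sets = 256.

256


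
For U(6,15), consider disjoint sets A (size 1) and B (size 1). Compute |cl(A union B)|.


|A union B| = 1 + 1 = 2 (disjoint).
In U(6,15), cl(S) = S if |S| < 6, else cl(S) = E.
Since 2 < 6, cl(A union B) = A union B.
|cl(A union B)| = 2.

2


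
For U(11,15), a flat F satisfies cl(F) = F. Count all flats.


Flats of U(11,15): every subset of size < 11 is a flat, plus E itself.
Count = (15 choose 0) + (15 choose 1) + (15 choose 2) + (15 choose 3) + (15 choose 4) + (15 choose 5) + (15 choose 6) + (15 choose 7) + (15 choose 8) + (15 choose 9) + (15 choose 10) + 1
     = 1 + 15 + 105 + 455 + 1365 + 3003 + 5005 + 6435 + 6435 + 5005 + 3003 + 1
     = 30828.

30828


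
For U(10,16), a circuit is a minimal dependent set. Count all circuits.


In U(10,16), circuits are the (11)-element subsets.
Any set of 11 elements is dependent, and removing any one element gives
an independent set of size 10, so it is a minimal dependent set.
Number of circuits = C(16,11) = 16! / (11! * 5!) = 4368.

4368


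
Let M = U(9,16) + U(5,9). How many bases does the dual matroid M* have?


(M1+M2)* = M1* + M2*.
M1* = U(7,16), bases: C(16,7) = 11440.
M2* = U(4,9), bases: C(9,4) = 126.
|B(M*)| = 11440 * 126 = 1441440.

1441440


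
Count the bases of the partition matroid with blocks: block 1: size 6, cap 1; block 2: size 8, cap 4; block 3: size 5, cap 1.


A basis picks exactly ci elements from block i.
Number of bases = product of C(|Si|, ci).
= C(6,1) * C(8,4) * C(5,1)
= 6 * 70 * 5
= 2100.

2100


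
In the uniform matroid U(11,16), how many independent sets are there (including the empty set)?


Independent sets of U(11,16) are all subsets of size <= 11.
Count = (16 choose 0) + (16 choose 1) + (16 choose 2) + (16 choose 3) + (16 choose 4) + (16 choose 5) + (16 choose 6) + (16 choose 7) + (16 choose 8) + (16 choose 9) + (16 choose 10) + (16 choose 11)
     = 1 + 16 + 120 + 560 + 1820 + 4368 + 8008 + 11440 + 12870 + 11440 + 8008 + 4368
     = 63019.

63019


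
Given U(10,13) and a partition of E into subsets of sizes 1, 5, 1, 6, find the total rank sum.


r(Ai) = min(|Ai|, 10) for each part.
Sum = min(1,10) + min(5,10) + min(1,10) + min(6,10)
    = 1 + 5 + 1 + 6
    = 13.

13


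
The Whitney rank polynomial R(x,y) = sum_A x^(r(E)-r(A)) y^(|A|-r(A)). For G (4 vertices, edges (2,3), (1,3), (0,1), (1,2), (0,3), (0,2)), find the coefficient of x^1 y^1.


R(x,y) = sum over A in 2^E of x^(r(E)-r(A)) * y^(|A|-r(A)).
G has 4 vertices, 6 edges. r(E) = 3.
Enumerate all 2^6 = 64 subsets.
Count subsets with r(E)-r(A)=1 and |A|-r(A)=1: 4.

4


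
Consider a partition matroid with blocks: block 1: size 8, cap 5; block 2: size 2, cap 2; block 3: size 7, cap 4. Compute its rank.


Rank of a partition matroid = sum of min(|Si|, ci) for each block.
= min(8,5) + min(2,2) + min(7,4)
= 5 + 2 + 4
= 11.

11


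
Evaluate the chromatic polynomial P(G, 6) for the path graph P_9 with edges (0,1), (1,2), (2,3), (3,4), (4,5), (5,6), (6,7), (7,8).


P(P_9, k) = k * (k-1)^(8).
P(6) = 6 * 5^8 = 6 * 390625 = 2343750.

2343750


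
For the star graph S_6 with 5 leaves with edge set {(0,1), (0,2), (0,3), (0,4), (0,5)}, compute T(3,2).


A star on 6 vertices is a tree with 5 edges.
T(x,y) = x^(5) for any tree.
T(3,2) = 3^5 = 243.

243


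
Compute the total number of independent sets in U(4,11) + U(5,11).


For a direct sum, |I(M1+M2)| = |I(M1)| * |I(M2)|.
|I(U(4,11))| = sum C(11,k) for k=0..4 = 562.
|I(U(5,11))| = sum C(11,k) for k=0..5 = 1024.
Total = 562 * 1024 = 575488.

575488


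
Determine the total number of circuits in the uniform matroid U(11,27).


In U(11,27), circuits are the (12)-element subsets.
Any set of 12 elements is dependent, and removing any one element gives
an independent set of size 11, so it is a minimal dependent set.
Number of circuits = C(27,12) = 17383860.

17383860


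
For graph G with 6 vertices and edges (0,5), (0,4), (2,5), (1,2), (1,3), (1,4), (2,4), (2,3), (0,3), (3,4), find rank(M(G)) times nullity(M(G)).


r(M) = |V| - c = 6 - 1 = 5.
nullity = |E| - r(M) = 10 - 5 = 5.
Product = 5 * 5 = 25.

25
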